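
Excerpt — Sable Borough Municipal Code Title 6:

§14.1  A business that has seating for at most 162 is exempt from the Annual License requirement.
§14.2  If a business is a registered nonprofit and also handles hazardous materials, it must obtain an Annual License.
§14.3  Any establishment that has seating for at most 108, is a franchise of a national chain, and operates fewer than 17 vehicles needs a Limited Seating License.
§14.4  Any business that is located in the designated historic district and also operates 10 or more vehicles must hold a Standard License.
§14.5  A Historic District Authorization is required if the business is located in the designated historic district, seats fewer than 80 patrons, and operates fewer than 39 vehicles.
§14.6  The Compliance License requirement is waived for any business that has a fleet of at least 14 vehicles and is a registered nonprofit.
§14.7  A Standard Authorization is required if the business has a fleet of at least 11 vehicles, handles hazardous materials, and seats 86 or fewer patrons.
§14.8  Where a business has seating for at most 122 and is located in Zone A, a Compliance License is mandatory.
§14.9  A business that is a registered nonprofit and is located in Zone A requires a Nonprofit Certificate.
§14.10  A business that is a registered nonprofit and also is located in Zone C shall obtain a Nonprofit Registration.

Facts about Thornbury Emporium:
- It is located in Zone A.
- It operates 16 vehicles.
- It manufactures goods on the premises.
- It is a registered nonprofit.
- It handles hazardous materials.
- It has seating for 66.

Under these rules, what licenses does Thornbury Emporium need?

Nonprofit Certificate, Standard Authorization

§14.1 seating 66 ≤ 162 → exempt from Annual License.
§14.2 is a registered nonprofit; handles hazardous materials → Annual License required.
§14.3 seating 66 ≤ 108; is a registered nonprofit (not: is a franchise of a national chain); vehicles 16 < 17 → Limited Seating License not required.
§14.4 is located in Zone A (not: is located in the designated historic district); vehicles 16 ≥ 10 → Standard License not required.
§14.5 is located in Zone A (not: is located in the designated historic district); seating 66 < 80; vehicles 16 < 39 → Historic District Authorization not required.
§14.6 vehicles 16 ≥ 14; is a registered nonprofit → exempt from Compliance License.
§14.7 vehicles 16 ≥ 11; handles hazardous materials; seating 66 ≤ 86 → Standard Authorization required.
§14.8 seating 66 ≤ 122; is located in Zone A → Compliance License required.
§14.9 is a registered nonprofit; is located in Zone A → Nonprofit Certificate required.
§14.10 is a registered nonprofit; is located in Zone A (not: is located in Zone C) → Nonprofit Registration not required.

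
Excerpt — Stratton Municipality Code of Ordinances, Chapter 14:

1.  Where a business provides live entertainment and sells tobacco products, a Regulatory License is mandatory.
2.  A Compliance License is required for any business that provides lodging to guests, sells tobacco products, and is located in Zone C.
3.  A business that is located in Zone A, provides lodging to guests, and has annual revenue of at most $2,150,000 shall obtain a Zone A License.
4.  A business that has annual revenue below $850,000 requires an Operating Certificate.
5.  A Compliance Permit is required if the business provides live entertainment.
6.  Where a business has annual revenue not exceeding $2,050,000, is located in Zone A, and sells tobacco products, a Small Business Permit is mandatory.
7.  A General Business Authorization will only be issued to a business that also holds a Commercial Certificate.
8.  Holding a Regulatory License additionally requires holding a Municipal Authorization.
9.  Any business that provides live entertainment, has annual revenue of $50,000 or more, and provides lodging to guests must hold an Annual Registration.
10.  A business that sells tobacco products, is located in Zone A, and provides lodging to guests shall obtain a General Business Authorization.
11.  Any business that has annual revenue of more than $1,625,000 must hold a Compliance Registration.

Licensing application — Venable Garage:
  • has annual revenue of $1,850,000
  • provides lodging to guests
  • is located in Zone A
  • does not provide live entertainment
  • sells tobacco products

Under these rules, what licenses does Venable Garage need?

Commercial Certificate, Compliance Registration, General Business Authorization, Small Business Permit, Zone A License

1. does not provide live entertainment; sells tobacco products → Regulatory License not required.
2. provides lodging to guests; sells tobacco products; is located in Zone A (not: is located in Zone C) → Compliance License not required.
3. is located in Zone A; provides lodging to guests; revenue $1,850,000 ≤ $2,150,000 → Zone A License required.
4. revenue $1,850,000 ≥ $850,000 → Operating Certificate not required.
5. does not provide live entertainment → Compliance Permit not required.
6. revenue $1,850,000 ≤ $2,050,000; is located in Zone A; sells tobacco products → Small Business Permit required.
7. General Business Authorization is required → Commercial Certificate also required.
8. Regulatory License is not required → no effect.
9. does not provide live entertainment; revenue $1,850,000 ≥ $50,000; provides lodging to guests → Annual Registration not required.
10. sells tobacco products; is located in Zone A; provides lodging to guests → General Business Authorization required.
11. revenue $1,850,000 > $1,625,000 → Compliance Registration required.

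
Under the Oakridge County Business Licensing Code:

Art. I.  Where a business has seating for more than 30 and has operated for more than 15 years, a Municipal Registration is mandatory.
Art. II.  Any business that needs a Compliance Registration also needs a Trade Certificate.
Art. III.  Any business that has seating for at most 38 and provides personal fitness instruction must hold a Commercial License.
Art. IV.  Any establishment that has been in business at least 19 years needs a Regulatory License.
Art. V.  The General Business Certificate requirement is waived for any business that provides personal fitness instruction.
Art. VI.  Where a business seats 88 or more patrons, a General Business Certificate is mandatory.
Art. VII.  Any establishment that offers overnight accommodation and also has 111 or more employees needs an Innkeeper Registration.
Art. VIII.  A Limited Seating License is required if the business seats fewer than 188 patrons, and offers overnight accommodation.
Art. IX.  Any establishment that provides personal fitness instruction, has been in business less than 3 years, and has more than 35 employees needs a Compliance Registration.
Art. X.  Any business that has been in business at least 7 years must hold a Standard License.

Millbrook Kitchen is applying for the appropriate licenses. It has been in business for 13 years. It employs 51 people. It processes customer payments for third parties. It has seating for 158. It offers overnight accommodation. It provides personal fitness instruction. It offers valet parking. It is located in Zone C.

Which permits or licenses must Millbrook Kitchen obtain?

Limited Seating License, Standard License

Art. I. seating 158 > 30; years in business 13 ≤ 15 → Municipal Registration not required.
Art. II. Compliance Registration is not required → no effect.
Art. III. seating 158 > 38; provides personal fitness instruction → Commercial License not required.
Art. IV. years in business 13 < 19 → Regulatory License not required.
Art. V. provides personal fitness instruction → exempt from General Business Certificate.
Art. VI. seating 158 ≥ 88 → General Business Certificate required.
Art. VII. offers overnight accommodation; employees 51 < 111 → Innkeeper Registration not required.
Art. VIII. seating 158 < 188; offers overnight accommodation → Limited Seating License required.
Art. IX. provides personal fitness instruction; years in business 13 ≥ 3; employees 51 > 35 → Compliance Registration not required.
Art. X. years in business 13 ≥ 7 → Standard License required.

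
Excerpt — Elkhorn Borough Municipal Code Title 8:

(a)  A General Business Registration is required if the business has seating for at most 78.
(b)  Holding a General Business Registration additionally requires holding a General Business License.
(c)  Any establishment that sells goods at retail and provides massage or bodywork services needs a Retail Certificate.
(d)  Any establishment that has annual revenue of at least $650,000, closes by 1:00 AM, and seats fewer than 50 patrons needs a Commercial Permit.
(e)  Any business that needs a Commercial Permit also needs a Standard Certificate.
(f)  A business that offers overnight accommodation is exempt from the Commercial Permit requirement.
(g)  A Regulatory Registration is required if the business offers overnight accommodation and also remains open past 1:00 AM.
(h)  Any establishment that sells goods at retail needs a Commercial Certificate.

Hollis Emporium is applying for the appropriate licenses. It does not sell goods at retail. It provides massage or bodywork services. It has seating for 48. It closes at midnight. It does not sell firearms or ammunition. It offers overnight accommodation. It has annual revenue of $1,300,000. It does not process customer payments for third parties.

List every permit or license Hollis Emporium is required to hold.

General Business License, General Business Registration

(a) seating 48 ≤ 78 → General Business Registration required.
(b) General Business Registration is required → General Business License also required.
(c) does not sell goods at retail; provides massage or bodywork services → Retail Certificate not required.
(d) revenue $1,300,000 ≥ $650,000; closes midnight, at/before 1:00 AM; seating 48 < 50 → Commercial Permit required.
(e) Commercial Permit is not required → no effect.
(f) offers overnight accommodation → exempt from Commercial Permit.
(g) offers overnight accommodation; closes midnight, at/before 1:00 AM → Regulatory Registration not required.
(h) does not sell goods at retail → Commercial Certificate not required.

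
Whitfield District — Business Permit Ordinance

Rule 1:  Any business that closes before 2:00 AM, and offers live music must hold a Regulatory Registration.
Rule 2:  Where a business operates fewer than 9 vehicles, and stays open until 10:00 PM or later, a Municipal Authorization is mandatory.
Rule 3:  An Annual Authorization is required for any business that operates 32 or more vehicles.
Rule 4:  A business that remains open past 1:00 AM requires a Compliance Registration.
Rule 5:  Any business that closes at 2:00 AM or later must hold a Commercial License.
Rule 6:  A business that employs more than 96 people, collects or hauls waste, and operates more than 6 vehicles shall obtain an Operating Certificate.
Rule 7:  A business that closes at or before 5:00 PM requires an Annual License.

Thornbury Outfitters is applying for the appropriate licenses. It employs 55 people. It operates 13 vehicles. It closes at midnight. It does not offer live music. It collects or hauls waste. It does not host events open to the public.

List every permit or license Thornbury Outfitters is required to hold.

None

Rule 1: closes midnight, at/before 2:00 AM; does not offer live music → Regulatory Registration not required.
Rule 2: vehicles 13 ≥ 9; closes midnight, after 10:00 PM → Municipal Authorization not required.
Rule 3: vehicles 13 < 32 → Annual Authorization not required.
Rule 4: closes midnight, at/before 1:00 AM → Compliance Registration not required.
Rule 5: closes midnight, at/before 2:00 AM → Commercial License not required.
Rule 6: employees 55 ≤ 96; collects or hauls waste; vehicles 13 > 6 → Operating Certificate not required.
Rule 7: closes midnight, after 5:00 PM → Annual License not required.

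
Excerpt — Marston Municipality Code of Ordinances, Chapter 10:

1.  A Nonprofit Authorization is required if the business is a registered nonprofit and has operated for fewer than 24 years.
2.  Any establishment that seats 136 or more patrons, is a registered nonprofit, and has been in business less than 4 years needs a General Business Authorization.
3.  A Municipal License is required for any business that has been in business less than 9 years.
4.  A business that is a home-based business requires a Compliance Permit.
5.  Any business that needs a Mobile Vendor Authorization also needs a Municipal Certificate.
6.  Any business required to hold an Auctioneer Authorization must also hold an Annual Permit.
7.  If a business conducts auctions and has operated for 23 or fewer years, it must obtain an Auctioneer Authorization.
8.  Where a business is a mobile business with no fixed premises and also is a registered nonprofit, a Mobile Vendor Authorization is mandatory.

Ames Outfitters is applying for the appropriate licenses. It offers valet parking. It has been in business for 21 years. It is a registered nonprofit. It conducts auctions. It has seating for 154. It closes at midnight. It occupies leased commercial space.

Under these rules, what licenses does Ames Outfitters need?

1. is a registered nonprofit; years in business 21 < 24 → Nonprofit Authorization required.
2. seating 154 ≥ 136; is a registered nonprofit; years in business 21 ≥ 4 → General Business Authorization not required.
3. years in business 21 ≥ 9 → Municipal License not required.
4. occupies leased commercial space (not: is a home-based business) → Compliance Permit not required.
5. Mobile Vendor Authorization is not required → no effect.
6. Auctioneer Authorization is required → Annual Permit also required.
7. conducts auctions; years in business 21 ≤ 23 → Auctioneer Authorization required.
8. occupies leased commercial space (not: is a mobile business with no fixed premises); is a registered nonprofit → Mobile Vendor Authorization not required.

Annual Permit, Auctioneer Authorization, Nonprofit Authorization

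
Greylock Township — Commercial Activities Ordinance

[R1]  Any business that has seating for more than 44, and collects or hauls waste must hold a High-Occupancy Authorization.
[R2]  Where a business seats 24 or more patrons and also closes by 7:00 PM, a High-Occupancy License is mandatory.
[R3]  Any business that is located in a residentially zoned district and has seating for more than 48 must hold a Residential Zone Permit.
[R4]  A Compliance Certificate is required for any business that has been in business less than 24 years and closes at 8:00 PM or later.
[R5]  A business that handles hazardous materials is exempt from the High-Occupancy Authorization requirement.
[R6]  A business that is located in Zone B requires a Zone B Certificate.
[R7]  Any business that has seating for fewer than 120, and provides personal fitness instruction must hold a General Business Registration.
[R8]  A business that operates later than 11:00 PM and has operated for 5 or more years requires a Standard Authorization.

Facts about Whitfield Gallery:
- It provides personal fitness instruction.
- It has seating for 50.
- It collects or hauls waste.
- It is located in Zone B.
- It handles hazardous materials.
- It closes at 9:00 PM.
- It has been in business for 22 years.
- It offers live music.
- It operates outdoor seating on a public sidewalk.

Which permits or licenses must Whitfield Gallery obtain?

[R1] seating 50 > 44; collects or hauls waste → High-Occupancy Authorization required.
[R2] seating 50 ≥ 24; closes 9:00 PM, after 7:00 PM → High-Occupancy License not required.
[R3] is located in Zone B (not: is located in a residentially zoned district); seating 50 > 48 → Residential Zone Permit not required.
[R4] years in business 22 < 24; closes 9:00 PM, after 8:00 PM → Compliance Certificate required.
[R5] handles hazardous materials → exempt from High-Occupancy Authorization.
[R6] is located in Zone B → Zone B Certificate required.
[R7] seating 50 < 120; provides personal fitness instruction → General Business Registration required.
[R8] closes 9:00 PM, at/before 11:00 PM; years in business 22 ≥ 5 → Standard Authorization not required.

Compliance Certificate, General Business Registration, Zone B Certificate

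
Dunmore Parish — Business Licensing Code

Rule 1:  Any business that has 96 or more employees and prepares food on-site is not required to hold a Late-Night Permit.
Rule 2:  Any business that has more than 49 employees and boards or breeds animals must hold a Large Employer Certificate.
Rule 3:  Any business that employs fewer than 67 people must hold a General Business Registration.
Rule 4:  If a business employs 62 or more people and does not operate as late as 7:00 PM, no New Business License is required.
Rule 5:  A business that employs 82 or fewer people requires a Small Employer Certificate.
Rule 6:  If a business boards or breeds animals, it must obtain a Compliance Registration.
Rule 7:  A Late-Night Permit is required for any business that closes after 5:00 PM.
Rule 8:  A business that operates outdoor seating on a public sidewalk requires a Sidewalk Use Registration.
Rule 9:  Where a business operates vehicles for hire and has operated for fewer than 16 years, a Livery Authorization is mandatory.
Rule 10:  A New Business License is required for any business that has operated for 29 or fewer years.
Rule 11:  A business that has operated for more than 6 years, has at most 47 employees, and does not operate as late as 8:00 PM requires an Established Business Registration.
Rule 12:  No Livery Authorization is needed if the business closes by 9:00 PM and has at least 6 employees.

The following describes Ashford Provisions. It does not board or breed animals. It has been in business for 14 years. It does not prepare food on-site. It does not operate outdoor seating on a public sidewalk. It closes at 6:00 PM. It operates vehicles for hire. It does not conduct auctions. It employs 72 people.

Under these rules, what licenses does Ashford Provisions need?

Late-Night Permit, Small Employer Certificate

Rule 1: employees 72 < 96; does not prepare food on-site → Late-Night Permit exemption does not apply.
Rule 2: employees 72 > 49; does not board or breed animals → Large Employer Certificate not required.
Rule 3: employees 72 ≥ 67 → General Business Registration not required.
Rule 4: employees 72 ≥ 62; closes 6:00 PM, at/before 7:00 PM → exempt from New Business License.
Rule 5: employees 72 ≤ 82 → Small Employer Certificate required.
Rule 6: does not board or breed animals → Compliance Registration not required.
Rule 7: closes 6:00 PM, after 5:00 PM → Late-Night Permit required.
Rule 8: does not operate outdoor seating on a public sidewalk → Sidewalk Use Registration not required.
Rule 9: operates vehicles for hire; years in business 14 < 16 → Livery Authorization required.
Rule 10: years in business 14 ≤ 29 → New Business License required.
Rule 11: years in business 14 > 6; employees 72 > 47; closes 6:00 PM, at/before 8:00 PM → Established Business Registration not required.
Rule 12: closes 6:00 PM, at/before 9:00 PM; employees 72 ≥ 6 → exempt from Livery Authorization.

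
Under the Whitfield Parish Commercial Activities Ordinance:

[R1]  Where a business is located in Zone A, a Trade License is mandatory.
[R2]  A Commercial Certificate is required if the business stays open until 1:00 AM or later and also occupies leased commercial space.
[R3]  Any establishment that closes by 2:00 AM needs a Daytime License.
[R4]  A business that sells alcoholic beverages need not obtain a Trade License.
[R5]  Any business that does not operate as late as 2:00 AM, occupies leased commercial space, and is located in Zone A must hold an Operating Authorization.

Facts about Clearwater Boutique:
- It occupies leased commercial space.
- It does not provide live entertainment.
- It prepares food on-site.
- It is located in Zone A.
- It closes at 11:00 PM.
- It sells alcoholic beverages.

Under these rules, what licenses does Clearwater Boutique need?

[R1] is located in Zone A → Trade License required.
[R2] closes 11:00 PM, at/before 1:00 AM; occupies leased commercial space → Commercial Certificate not required.
[R3] closes 11:00 PM, at/before 2:00 AM → Daytime License required.
[R4] sells alcoholic beverages → exempt from Trade License.
[R5] closes 11:00 PM, at/before 2:00 AM; occupies leased commercial space; is located in Zone A → Operating Authorization required.

Daytime License, Operating Authorization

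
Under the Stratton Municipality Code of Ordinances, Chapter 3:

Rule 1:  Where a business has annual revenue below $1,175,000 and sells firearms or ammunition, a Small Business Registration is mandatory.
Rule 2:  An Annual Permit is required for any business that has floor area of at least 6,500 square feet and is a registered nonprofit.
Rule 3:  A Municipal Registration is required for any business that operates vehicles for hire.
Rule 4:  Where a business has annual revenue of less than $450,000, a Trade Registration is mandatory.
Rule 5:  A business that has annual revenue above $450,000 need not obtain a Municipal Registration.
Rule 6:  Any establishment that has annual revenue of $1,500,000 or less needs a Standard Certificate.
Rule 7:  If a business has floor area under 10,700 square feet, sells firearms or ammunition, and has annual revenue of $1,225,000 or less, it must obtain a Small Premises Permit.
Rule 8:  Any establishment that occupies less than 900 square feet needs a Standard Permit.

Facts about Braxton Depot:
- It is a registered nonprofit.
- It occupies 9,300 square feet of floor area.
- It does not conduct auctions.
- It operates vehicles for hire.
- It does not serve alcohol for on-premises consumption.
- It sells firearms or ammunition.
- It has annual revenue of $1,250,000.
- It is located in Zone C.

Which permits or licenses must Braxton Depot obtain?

Rule 1: revenue $1,250,000 ≥ $1,175,000; sells firearms or ammunition → Small Business Registration not required.
Rule 2: floor area 9,300 square feet ≥ 6,500 square feet; is a registered nonprofit → Annual Permit required.
Rule 3: operates vehicles for hire → Municipal Registration required.
Rule 4: revenue $1,250,000 ≥ $450,000 → Trade Registration not required.
Rule 5: revenue $1,250,000 > $450,000 → exempt from Municipal Registration.
Rule 6: revenue $1,250,000 ≤ $1,500,000 → Standard Certificate required.
Rule 7: floor area 9,300 square feet < 10,700 square feet; sells firearms or ammunition; revenue $1,250,000 > $1,225,000 → Small Premises Permit not required.
Rule 8: floor area 9,300 square feet ≥ 900 square feet → Standard Permit not required.

Annual Permit, Standard Certificate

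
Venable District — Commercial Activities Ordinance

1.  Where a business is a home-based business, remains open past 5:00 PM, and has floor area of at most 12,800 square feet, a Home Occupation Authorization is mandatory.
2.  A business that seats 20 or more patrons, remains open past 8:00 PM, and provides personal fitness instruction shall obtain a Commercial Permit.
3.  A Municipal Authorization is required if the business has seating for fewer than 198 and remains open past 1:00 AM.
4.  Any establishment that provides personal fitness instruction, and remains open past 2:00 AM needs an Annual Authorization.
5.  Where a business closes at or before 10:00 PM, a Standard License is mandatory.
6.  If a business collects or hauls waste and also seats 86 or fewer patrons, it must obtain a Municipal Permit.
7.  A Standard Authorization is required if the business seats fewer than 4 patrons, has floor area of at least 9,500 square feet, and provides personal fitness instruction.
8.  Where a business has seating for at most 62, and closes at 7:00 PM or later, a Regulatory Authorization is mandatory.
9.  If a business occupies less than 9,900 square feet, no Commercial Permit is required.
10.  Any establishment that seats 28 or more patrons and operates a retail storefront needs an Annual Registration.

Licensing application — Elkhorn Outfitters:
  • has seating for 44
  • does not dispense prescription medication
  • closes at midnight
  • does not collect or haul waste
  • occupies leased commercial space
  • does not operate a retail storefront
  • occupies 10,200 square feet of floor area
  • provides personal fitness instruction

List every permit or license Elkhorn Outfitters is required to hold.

1. occupies leased commercial space (not: is a home-based business); closes midnight, after 5:00 PM; floor area 10,200 square feet ≤ 12,800 square feet → Home Occupation Authorization not required.
2. seating 44 ≥ 20; closes midnight, after 8:00 PM; provides personal fitness instruction → Commercial Permit required.
3. seating 44 < 198; closes midnight, at/before 1:00 AM → Municipal Authorization not required.
4. provides personal fitness instruction; closes midnight, at/before 2:00 AM → Annual Authorization not required.
5. closes midnight, after 10:00 PM → Standard License not required.
6. does not collect or haul waste; seating 44 ≤ 86 → Municipal Permit not required.
7. seating 44 ≥ 4; floor area 10,200 square feet ≥ 9,500 square feet; provides personal fitness instruction → Standard Authorization not required.
8. seating 44 ≤ 62; closes midnight, after 7:00 PM → Regulatory Authorization required.
9. floor area 10,200 square feet ≥ 9,900 square feet → Commercial Permit exemption does not apply.
10. seating 44 ≥ 28; does not operate a retail storefront → Annual Registration not required.

Commercial Permit, Regulatory Authorization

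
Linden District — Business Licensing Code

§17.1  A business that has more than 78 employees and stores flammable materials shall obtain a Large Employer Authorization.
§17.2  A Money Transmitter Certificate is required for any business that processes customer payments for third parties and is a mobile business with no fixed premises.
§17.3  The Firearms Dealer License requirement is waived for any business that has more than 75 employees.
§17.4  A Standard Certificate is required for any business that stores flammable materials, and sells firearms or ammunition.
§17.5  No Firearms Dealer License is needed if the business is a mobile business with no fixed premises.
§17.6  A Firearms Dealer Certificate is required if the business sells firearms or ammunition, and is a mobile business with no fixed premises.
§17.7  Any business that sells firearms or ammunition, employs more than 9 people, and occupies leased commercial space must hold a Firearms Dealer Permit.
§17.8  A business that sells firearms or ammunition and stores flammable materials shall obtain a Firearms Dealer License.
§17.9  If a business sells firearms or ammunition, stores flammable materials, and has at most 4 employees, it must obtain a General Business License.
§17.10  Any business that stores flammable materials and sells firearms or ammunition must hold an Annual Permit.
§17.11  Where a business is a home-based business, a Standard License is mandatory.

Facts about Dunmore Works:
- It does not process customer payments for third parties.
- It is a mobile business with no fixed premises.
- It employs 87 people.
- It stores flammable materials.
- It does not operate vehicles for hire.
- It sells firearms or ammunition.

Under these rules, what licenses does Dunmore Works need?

Annual Permit, Firearms Dealer Certificate, Large Employer Authorization, Standard Certificate

§17.1 employees 87 > 78; stores flammable materials → Large Employer Authorization required.
§17.2 does not process customer payments for third parties; is a mobile business with no fixed premises → Money Transmitter Certificate not required.
§17.3 employees 87 > 75 → exempt from Firearms Dealer License.
§17.4 stores flammable materials; sells firearms or ammunition → Standard Certificate required.
§17.5 is a mobile business with no fixed premises → exempt from Firearms Dealer License.
§17.6 sells firearms or ammunition; is a mobile business with no fixed premises → Firearms Dealer Certificate required.
§17.7 sells firearms or ammunition; employees 87 > 9; is a mobile business with no fixed premises (not: occupies leased commercial space) → Firearms Dealer Permit not required.
§17.8 sells firearms or ammunition; stores flammable materials → Firearms Dealer License required.
§17.9 sells firearms or ammunition; stores flammable materials; employees 87 > 4 → General Business License not required.
§17.10 stores flammable materials; sells firearms or ammunition → Annual Permit required.
§17.11 is a mobile business with no fixed premises (not: is a home-based business) → Standard License not required.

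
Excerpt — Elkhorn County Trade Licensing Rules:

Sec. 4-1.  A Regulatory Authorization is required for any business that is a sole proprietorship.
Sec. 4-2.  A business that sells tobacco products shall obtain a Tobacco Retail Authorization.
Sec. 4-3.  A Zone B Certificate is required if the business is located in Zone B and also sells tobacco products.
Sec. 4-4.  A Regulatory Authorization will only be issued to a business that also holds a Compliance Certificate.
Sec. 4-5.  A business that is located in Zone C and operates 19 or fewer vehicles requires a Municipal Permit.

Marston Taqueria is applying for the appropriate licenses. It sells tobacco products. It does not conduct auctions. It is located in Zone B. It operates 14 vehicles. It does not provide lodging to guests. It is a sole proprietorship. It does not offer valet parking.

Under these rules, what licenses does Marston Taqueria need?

Sec. 4-1. is a sole proprietorship → Regulatory Authorization required.
Sec. 4-2. sells tobacco products → Tobacco Retail Authorization required.
Sec. 4-3. is located in Zone B; sells tobacco products → Zone B Certificate required.
Sec. 4-4. Regulatory Authorization is required → Compliance Certificate also required.
Sec. 4-5. is located in Zone B (not: is located in Zone C); vehicles 14 ≤ 19 → Municipal Permit not required.

Compliance Certificate, Regulatory Authorization, Tobacco Retail Authorization, Zone B Certificate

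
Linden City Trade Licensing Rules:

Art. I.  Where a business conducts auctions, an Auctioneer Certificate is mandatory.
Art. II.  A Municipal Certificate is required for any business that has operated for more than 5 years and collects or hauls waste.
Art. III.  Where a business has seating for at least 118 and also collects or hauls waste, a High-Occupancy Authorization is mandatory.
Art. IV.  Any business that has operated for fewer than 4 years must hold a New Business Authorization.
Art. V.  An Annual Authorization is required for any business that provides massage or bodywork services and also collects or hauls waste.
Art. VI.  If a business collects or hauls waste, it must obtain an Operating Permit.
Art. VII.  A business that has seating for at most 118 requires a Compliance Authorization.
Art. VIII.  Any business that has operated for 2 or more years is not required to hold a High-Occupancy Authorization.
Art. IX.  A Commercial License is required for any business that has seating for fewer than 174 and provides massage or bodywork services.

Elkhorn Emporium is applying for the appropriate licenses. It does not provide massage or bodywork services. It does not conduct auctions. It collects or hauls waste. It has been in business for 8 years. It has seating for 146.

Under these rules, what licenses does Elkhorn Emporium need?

Municipal Certificate, Operating Permit

Art. I. does not conduct auctions → Auctioneer Certificate not required.
Art. II. years in business 8 > 5; collects or hauls waste → Municipal Certificate required.
Art. III. seating 146 ≥ 118; collects or hauls waste → High-Occupancy Authorization required.
Art. IV. years in business 8 ≥ 4 → New Business Authorization not required.
Art. V. does not provide massage or bodywork services; collects or hauls waste → Annual Authorization not required.
Art. VI. collects or hauls waste → Operating Permit required.
Art. VII. seating 146 > 118 → Compliance Authorization not required.
Art. VIII. years in business 8 ≥ 2 → exempt from High-Occupancy Authorization.
Art. IX. seating 146 < 174; does not provide massage or bodywork services → Commercial License not required.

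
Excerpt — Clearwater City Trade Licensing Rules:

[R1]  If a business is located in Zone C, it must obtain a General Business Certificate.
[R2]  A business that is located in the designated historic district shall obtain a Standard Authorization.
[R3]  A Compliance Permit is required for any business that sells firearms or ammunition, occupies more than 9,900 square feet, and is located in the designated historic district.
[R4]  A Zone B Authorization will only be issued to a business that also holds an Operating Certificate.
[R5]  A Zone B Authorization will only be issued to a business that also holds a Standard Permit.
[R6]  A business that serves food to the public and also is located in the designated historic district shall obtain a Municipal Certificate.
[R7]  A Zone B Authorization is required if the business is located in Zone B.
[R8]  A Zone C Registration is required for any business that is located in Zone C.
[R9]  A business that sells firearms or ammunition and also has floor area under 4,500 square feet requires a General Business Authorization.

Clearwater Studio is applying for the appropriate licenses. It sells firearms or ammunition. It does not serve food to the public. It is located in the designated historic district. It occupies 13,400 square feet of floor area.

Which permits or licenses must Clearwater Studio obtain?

[R1] is located in the designated historic district (not: is located in Zone C) → General Business Certificate not required.
[R2] is located in the designated historic district → Standard Authorization required.
[R3] sells firearms or ammunition; floor area 13,400 square feet > 9,900 square feet; is located in the designated historic district → Compliance Permit required.
[R4] Zone B Authorization is not required → no effect.
[R5] Zone B Authorization is not required → no effect.
[R6] does not serve food to the public; is located in the designated historic district → Municipal Certificate not required.
[R7] is located in the designated historic district (not: is located in Zone B) → Zone B Authorization not required.
[R8] is located in the designated historic district (not: is located in Zone C) → Zone C Registration not required.
[R9] sells firearms or ammunition; floor area 13,400 square feet ≥ 4,500 square feet → General Business Authorization not required.

Compliance Permit, Standard Authorization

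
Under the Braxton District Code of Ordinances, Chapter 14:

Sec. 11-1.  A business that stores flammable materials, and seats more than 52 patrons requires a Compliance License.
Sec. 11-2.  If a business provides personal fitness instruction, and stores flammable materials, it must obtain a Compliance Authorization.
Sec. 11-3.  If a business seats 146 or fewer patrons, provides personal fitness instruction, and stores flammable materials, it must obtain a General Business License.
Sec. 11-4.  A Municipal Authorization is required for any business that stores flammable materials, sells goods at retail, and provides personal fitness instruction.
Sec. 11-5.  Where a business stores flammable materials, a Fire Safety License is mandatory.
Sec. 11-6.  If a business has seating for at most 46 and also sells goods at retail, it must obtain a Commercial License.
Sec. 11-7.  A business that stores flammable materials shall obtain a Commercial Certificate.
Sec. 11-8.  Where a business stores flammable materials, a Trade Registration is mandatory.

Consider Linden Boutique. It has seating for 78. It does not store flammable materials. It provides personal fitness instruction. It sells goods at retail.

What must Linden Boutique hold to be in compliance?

None

Sec. 11-1. does not store flammable materials; seating 78 > 52 → Compliance License not required.
Sec. 11-2. provides personal fitness instruction; does not store flammable materials → Compliance Authorization not required.
Sec. 11-3. seating 78 ≤ 146; provides personal fitness instruction; does not store flammable materials → General Business License not required.
Sec. 11-4. does not store flammable materials; sells goods at retail; provides personal fitness instruction → Municipal Authorization not required.
Sec. 11-5. does not store flammable materials → Fire Safety License not required.
Sec. 11-6. seating 78 > 46; sells goods at retail → Commercial License not required.
Sec. 11-7. does not store flammable materials → Commercial Certificate not required.
Sec. 11-8. does not store flammable materials → Trade Registration not required.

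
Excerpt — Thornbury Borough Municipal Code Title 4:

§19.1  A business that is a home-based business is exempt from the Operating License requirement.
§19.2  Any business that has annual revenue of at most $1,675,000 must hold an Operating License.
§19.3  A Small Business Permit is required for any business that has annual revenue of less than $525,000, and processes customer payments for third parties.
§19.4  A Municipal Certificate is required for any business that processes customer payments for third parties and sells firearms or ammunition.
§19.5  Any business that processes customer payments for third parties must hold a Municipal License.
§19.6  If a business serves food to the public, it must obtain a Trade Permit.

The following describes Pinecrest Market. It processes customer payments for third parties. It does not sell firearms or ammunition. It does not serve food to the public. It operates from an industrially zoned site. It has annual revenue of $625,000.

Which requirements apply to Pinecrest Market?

Municipal License, Operating License

§19.1 operates from an industrially zoned site (not: is a home-based business) → Operating License exemption does not apply.
§19.2 revenue $625,000 ≤ $1,675,000 → Operating License required.
§19.3 revenue $625,000 ≥ $525,000; processes customer payments for third parties → Small Business Permit not required.
§19.4 processes customer payments for third parties; does not sell firearms or ammunition → Municipal Certificate not required.
§19.5 processes customer payments for third parties → Municipal License required.
§19.6 does not serve food to the public → Trade Permit not required.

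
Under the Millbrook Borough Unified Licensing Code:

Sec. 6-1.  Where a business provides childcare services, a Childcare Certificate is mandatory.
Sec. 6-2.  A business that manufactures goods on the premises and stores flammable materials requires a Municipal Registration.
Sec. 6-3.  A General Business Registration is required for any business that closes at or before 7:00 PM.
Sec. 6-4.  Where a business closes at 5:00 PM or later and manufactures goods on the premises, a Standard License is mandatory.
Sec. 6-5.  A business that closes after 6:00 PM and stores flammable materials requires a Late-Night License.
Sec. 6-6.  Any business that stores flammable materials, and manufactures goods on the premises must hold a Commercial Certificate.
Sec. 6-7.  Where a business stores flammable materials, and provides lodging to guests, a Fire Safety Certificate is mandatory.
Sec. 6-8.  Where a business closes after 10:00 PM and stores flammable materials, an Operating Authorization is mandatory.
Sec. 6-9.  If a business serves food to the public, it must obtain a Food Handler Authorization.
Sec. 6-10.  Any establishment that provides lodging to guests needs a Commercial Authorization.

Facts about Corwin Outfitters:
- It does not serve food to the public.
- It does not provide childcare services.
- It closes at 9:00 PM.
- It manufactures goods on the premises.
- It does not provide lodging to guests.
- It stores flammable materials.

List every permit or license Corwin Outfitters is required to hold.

Commercial Certificate, Late-Night License, Municipal Registration, Standard License

Sec. 6-1. does not provide childcare services → Childcare Certificate not required.
Sec. 6-2. manufactures goods on the premises; stores flammable materials → Municipal Registration required.
Sec. 6-3. closes 9:00 PM, after 7:00 PM → General Business Registration not required.
Sec. 6-4. closes 9:00 PM, after 5:00 PM; manufactures goods on the premises → Standard License required.
Sec. 6-5. closes 9:00 PM, after 6:00 PM; stores flammable materials → Late-Night License required.
Sec. 6-6. stores flammable materials; manufactures goods on the premises → Commercial Certificate required.
Sec. 6-7. stores flammable materials; does not provide lodging to guests → Fire Safety Certificate not required.
Sec. 6-8. closes 9:00 PM, at/before 10:00 PM; stores flammable materials → Operating Authorization not required.
Sec. 6-9. does not serve food to the public → Food Handler Authorization not required.
Sec. 6-10. does not provide lodging to guests → Commercial Authorization not required.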